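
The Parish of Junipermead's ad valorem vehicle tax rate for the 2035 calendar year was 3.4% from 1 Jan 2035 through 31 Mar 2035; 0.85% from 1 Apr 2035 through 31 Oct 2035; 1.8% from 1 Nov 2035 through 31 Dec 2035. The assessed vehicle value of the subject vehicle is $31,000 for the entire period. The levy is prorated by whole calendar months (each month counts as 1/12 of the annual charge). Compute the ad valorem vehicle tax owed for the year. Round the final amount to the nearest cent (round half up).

1 Jan – 31 Mar 2035: 3 months at 3.4% → $31,000 × 3.4% × 3/12 = $263.5000
1 Apr – 31 Oct 2035: 7 months at 0.85% → $31,000 × 0.85% × 7/12 = $153.7083
1 Nov – 31 Dec 2035: 2 months at 1.8% → $31,000 × 1.8% × 2/12 = $93.0000
Total = $510.2083

$510.21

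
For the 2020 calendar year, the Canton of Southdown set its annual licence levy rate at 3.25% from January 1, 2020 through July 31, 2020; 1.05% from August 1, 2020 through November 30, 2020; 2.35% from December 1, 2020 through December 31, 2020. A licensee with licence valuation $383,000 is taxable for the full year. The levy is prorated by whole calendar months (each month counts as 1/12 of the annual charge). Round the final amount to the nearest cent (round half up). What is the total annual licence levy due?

$9,351.58

January 1 – July 31, 2020: 7 months at 3.25% → $383,000 × 3.25% × 7/12 = $7,261.0417
August 1 – November 30, 2020: 4 months at 1.05% → $383,000 × 1.05% × 4/12 = $1,340.5000
December 1 – December 31, 2020: 1 month at 2.35% → $383,000 × 2.35% × 1/12 = $750.0417
Total = $9,351.5833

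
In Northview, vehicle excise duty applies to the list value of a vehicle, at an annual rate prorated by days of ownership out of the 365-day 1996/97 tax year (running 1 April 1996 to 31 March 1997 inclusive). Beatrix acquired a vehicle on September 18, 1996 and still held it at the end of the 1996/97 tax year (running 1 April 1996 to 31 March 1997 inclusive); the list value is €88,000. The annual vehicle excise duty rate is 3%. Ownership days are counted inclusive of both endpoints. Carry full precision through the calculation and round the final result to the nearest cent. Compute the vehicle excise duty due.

€1,410.41

Days held (September 18, 1996 – March 31, 1997): 195 out of 365
Tax = €88,000 × 3% × 195/365 = €1,410.4110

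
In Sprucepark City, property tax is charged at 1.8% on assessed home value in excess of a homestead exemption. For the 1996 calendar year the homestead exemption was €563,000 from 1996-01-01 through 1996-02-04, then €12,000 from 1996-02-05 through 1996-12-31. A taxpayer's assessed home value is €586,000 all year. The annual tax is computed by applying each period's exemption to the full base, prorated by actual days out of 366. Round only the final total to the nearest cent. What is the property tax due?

€9,383.56

1996-01-01 to 1996-02-04: 35 days, exemption €563,000 → (€586,000 − €563,000) × 1.8% × 35/366 = €39.5902
1996-02-05 to 1996-12-31: 331 days, exemption €12,000 → (€586,000 − €12,000) × 1.8% × 331/366 = €9,343.9672
Total = €9,383.5574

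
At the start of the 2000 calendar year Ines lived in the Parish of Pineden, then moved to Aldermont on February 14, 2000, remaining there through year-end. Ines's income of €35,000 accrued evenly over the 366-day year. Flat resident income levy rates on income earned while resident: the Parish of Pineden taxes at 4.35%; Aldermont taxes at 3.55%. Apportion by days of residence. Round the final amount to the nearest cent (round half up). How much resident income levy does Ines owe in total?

€1,276.16

The Parish of Pineden, January 1 – February 13, 2000: 44 days → €35,000 × 4.35% × 44/366 = €183.0328
Aldermont, February 14 – December 31, 2000: 322 days → €35,000 × 3.55% × 322/366 = €1,093.1284
Total = €1,276.1612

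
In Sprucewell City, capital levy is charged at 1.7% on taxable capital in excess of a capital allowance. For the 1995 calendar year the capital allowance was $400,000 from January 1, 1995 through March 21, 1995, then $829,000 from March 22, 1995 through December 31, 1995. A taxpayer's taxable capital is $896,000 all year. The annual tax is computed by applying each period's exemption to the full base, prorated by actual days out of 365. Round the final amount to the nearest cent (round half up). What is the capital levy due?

January 1 – March 21, 1995: 80 days, exemption $400,000 → ($896,000 − $400,000) × 1.7% × 80/365 = $1,848.1096
March 22 – December 31, 1995: 285 days, exemption $829,000 → ($896,000 − $829,000) × 1.7% × 285/365 = $889.3562
Total = $2,737.4658

$2,737.47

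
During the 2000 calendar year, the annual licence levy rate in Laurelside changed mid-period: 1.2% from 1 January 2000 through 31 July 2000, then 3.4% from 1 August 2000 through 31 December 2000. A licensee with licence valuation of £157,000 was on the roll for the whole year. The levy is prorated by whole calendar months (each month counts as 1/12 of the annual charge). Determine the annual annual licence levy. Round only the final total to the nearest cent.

1 January – 31 July 2000: 7 months at 1.2% → £157,000 × 1.2% × 7/12 = £1,099.0000
1 August – 31 December 2000: 5 months at 3.4% → £157,000 × 3.4% × 5/12 = £2,224.1667
Total = £3,323.1667

£3,323.17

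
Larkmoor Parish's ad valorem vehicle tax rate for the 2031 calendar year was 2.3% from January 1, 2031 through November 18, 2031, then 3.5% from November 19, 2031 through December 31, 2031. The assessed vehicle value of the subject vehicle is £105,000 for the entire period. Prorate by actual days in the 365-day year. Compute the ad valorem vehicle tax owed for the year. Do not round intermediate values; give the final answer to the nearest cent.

£2,563.44

January 1 – November 18, 2031: 322 days at 2.3% → £105,000 × 2.3% × 322/365 = £2,130.4932
November 19 – December 31, 2031: 43 days at 3.5% → £105,000 × 3.5% × 43/365 = £432.9452
Total = £2,563.4384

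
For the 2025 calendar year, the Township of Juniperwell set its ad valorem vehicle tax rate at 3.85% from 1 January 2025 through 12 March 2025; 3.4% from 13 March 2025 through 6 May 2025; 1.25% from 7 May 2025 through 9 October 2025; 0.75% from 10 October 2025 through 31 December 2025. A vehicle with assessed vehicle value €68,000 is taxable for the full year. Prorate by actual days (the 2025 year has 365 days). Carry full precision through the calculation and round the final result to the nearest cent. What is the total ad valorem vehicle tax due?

€1,336.90

1 January – 12 March 2025: 71 days at 3.85% → €68,000 × 3.85% × 71/365 = €509.2548
13 March – 6 May 2025: 55 days at 3.4% → €68,000 × 3.4% × 55/365 = €348.3836
7 May – 9 October 2025: 156 days at 1.25% → €68,000 × 1.25% × 156/365 = €363.2877
10 October – 31 December 2025: 83 days at 0.75% → €68,000 × 0.75% × 83/365 = €115.9726
Total = €1,336.8986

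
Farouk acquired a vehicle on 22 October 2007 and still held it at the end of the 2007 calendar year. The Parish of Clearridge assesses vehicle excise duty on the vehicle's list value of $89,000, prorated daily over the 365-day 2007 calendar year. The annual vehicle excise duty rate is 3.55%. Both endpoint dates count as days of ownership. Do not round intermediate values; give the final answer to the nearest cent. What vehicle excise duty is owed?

$614.59

Days held (22 October – 31 December 2007): 71 out of 365
Tax = $89,000 × 3.55% × 71/365 = $614.5877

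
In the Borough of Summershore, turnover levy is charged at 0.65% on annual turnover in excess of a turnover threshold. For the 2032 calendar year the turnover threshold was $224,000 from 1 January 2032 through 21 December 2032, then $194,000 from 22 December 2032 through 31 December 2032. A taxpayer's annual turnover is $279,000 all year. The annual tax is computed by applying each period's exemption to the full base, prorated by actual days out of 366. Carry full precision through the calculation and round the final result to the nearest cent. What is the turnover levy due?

$362.83

1 January – 21 December 2032: 356 days, exemption $224,000 → ($279,000 − $224,000) × 0.65% × 356/366 = $347.7322
22 December – 31 December 2032: 10 days, exemption $194,000 → ($279,000 − $194,000) × 0.65% × 10/366 = $15.0956
Total = $362.8279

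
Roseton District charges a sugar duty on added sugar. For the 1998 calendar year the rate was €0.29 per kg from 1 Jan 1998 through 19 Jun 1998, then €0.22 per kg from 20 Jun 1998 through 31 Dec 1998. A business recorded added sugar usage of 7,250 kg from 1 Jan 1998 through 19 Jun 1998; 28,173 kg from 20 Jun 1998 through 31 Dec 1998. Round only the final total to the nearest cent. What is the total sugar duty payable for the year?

1 Jan – 19 Jun 1998: 7,250 kg at €0.29/kg → €2,102.50
20 Jun – 31 Dec 1998: 28,173 kg at €0.22/kg → €6,198.06

€8,300.56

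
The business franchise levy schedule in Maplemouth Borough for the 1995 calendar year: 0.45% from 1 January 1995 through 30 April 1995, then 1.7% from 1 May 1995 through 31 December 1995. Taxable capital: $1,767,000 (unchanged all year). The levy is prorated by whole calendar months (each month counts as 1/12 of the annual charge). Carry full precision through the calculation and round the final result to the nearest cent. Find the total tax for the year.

$22,676.50

1 January – 30 April 1995: 4 months at 0.45% → $1,767,000 × 0.45% × 4/12 = $2,650.5000
1 May – 31 December 1995: 8 months at 1.7% → $1,767,000 × 1.7% × 8/12 = $20,026.0000
Total = $22,676.5000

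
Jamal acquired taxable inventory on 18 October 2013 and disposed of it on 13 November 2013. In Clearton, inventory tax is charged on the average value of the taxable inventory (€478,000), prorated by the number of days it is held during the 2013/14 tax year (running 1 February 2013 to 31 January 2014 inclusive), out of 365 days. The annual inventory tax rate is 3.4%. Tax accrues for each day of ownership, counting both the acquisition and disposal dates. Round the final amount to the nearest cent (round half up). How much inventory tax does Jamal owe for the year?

Days held (18 October – 13 November 2013): 27 out of 365
Tax = €478,000 × 3.4% × 27/365 = €1,202.2027

€1,202.20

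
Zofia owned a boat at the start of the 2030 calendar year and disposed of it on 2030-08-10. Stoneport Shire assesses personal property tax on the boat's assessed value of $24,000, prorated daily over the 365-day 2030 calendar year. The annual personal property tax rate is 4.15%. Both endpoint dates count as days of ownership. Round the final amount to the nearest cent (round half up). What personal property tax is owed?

Days held (2030-01-01 to 2030-08-10): 222 out of 365
Tax = $24,000 × 4.15% × 222/365 = $605.7863

$605.79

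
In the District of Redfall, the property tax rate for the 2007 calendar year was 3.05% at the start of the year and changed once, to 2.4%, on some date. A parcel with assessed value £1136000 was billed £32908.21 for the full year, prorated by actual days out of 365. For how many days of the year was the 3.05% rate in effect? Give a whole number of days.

Let d = days at the first rate; then 365 − d days at the second rate.
£1136000 × [3.05%·d + 2.4%·(365−d)] / 365 = £32908.21
Solving gives d = 279, so the new rate took effect on October 7, 2007.

279 days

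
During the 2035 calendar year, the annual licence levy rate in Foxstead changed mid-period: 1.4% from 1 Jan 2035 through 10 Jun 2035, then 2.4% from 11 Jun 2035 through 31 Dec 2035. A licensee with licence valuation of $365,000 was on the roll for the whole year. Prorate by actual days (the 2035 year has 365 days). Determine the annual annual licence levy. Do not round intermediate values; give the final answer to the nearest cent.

1 Jan – 10 Jun 2035: 161 days at 1.4% → $365,000 × 1.4% × 161/365 = $2,254.0000
11 Jun – 31 Dec 2035: 204 days at 2.4% → $365,000 × 2.4% × 204/365 = $4,896.0000
Total = $7,150.0000

$7,150.00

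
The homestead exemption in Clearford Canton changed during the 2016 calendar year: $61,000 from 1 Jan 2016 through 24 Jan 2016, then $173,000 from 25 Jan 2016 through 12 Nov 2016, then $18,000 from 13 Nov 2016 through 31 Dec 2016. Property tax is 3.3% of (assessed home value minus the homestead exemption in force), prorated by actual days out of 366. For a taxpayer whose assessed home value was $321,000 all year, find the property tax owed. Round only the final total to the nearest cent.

$5,811.16

1 Jan – 24 Jan 2016: 24 days, exemption $61,000 → ($321,000 − $61,000) × 3.3% × 24/366 = $562.6230
25 Jan – 12 Nov 2016: 293 days, exemption $173,000 → ($321,000 − $173,000) × 3.3% × 293/366 = $3,909.8689
13 Nov – 31 Dec 2016: 49 days, exemption $18,000 → ($321,000 − $18,000) × 3.3% × 49/366 = $1,338.6639
Total = $5,811.1557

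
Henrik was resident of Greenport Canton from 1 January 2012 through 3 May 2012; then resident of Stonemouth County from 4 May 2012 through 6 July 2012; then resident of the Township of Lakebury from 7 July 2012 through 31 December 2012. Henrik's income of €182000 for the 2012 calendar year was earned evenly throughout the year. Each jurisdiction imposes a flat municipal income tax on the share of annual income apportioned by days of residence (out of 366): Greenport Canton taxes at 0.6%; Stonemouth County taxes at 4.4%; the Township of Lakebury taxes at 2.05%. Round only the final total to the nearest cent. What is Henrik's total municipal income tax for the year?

Greenport Canton, 1 January – 3 May 2012: 124 days → €182000 × 0.6% × 124/366 = €369.9672
Stonemouth County, 4 May – 6 July 2012: 64 days → €182000 × 4.4% × 64/366 = €1400.3060
The Township of Lakebury, 7 July – 31 December 2012: 178 days → €182000 × 2.05% × 178/366 = €1814.5301
Total = €3584.8033

€3584.80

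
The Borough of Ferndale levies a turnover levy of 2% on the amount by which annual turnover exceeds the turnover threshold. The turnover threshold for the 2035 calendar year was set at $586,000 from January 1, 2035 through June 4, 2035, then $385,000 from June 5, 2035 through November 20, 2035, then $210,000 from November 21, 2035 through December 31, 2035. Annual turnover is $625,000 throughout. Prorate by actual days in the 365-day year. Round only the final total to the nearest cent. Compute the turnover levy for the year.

$3,486.03

January 1 – June 4, 2035: 155 days, exemption $586,000 → ($625,000 − $586,000) × 2% × 155/365 = $331.2329
June 5 – November 20, 2035: 169 days, exemption $385,000 → ($625,000 − $385,000) × 2% × 169/365 = $2,222.4658
November 21 – December 31, 2035: 41 days, exemption $210,000 → ($625,000 − $210,000) × 2% × 41/365 = $932.3288
Total = $3,486.0274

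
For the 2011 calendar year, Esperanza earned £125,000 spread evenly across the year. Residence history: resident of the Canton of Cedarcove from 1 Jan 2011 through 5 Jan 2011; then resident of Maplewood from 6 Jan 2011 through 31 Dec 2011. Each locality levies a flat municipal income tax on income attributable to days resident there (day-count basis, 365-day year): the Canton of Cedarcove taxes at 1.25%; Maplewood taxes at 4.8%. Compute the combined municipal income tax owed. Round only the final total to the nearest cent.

The Canton of Cedarcove, 1 Jan – 5 Jan 2011: 5 days → £125,000 × 1.25% × 5/365 = £21.4041
Maplewood, 6 Jan – 31 Dec 2011: 360 days → £125,000 × 4.8% × 360/365 = £5,917.8082
Total = £5,939.2123

£5,939.21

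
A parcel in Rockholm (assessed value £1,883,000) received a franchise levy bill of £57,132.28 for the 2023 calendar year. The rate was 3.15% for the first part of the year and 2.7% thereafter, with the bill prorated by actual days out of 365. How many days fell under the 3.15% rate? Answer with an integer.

271 days

Let d = days at the first rate; then 365 − d days at the second rate.
£1,883,000 × [3.15%·d + 2.7%·(365−d)] / 365 = £57,132.28
Solving gives d = 271, so the new rate took effect on 29 Sep 2023.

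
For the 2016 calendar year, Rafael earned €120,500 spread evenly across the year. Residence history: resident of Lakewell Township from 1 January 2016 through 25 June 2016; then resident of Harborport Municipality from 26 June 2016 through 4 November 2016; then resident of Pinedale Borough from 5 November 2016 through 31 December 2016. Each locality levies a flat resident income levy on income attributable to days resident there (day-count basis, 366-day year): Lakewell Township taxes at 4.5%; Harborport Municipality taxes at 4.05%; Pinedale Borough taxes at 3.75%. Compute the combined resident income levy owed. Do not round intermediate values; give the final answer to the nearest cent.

Lakewell Township, 1 January – 25 June 2016: 177 days → €120,500 × 4.5% × 177/366 = €2,622.3566
Harborport Municipality, 26 June – 4 November 2016: 132 days → €120,500 × 4.05% × 132/366 = €1,760.0902
Pinedale Borough, 5 November – 31 December 2016: 57 days → €120,500 × 3.75% × 57/366 = €703.7398
Total = €5,086.1865

€5,086.19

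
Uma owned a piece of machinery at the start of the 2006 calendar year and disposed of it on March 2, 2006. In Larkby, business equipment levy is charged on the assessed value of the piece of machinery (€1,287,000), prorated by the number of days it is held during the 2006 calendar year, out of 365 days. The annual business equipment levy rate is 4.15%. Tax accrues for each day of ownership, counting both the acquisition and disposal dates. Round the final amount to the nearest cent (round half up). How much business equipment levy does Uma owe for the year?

Days held (January 1 – March 2, 2006): 61 out of 365
Tax = €1,287,000 × 4.15% × 61/365 = €8,926.1384

€8,926.14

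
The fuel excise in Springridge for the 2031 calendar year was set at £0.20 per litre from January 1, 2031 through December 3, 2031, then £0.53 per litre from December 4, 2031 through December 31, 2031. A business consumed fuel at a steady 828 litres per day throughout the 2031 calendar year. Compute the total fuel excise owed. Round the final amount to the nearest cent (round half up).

£68,094.72

January 1 – December 3, 2031: 337 days × 828 litres/day = 279,036 litres at £0.20/litre → £55,807.20
December 4 – December 31, 2031: 28 days × 828 litres/day = 23,184 litres at £0.53/litre → £12,287.52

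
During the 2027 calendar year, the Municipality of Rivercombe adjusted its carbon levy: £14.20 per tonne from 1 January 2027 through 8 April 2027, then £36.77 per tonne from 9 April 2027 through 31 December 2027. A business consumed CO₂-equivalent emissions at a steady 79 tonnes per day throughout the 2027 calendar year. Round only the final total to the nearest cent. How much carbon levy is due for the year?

£885,526.01

1 January – 8 April 2027: 98 days × 79 tonnes/day = 7,742 tonnes at £14.20/tonne → £109,936.40
9 April – 31 December 2027: 267 days × 79 tonnes/day = 21,093 tonnes at £36.77/tonne → £775,589.61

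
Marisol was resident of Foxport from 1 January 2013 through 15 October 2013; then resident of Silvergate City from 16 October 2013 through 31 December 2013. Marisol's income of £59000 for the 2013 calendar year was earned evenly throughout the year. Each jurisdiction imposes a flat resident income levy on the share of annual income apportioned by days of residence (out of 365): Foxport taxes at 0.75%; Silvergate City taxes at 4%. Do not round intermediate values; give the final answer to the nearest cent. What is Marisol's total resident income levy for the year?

Foxport, 1 January – 15 October 2013: 288 days → £59000 × 0.75% × 288/365 = £349.1507
Silvergate City, 16 October – 31 December 2013: 77 days → £59000 × 4% × 77/365 = £497.8630
Total = £847.0137

£847.01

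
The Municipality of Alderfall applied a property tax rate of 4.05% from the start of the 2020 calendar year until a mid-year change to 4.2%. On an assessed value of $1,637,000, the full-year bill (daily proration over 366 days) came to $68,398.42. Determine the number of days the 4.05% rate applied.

53 days

Let d = days at the first rate; then 366 − d days at the second rate.
$1,637,000 × [4.05%·d + 4.2%·(366−d)] / 366 = $68,398.42
Solving gives d = 53, so the new rate took effect on February 23, 2020.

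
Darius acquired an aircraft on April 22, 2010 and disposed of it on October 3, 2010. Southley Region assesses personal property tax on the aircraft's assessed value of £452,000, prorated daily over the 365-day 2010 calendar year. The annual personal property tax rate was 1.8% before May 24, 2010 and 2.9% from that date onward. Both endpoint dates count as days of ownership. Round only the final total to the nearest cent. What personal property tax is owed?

£5,489.63

April 22 – May 23, 2010: 32 days at 1.8% → £452,000 × 1.8% × 32/365 = £713.2932
May 24 – October 3, 2010: 133 days at 2.9% → £452,000 × 2.9% × 133/365 = £4,776.3397
Total = £5,489.6329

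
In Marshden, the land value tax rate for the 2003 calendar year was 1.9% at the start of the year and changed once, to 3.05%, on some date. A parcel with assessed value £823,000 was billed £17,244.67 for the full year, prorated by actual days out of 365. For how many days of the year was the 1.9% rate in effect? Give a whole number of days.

Let d = days at the first rate; then 365 − d days at the second rate.
£823,000 × [1.9%·d + 3.05%·(365−d)] / 365 = £17,244.67
Solving gives d = 303, so the new rate took effect on 31 Oct 2003.

303 days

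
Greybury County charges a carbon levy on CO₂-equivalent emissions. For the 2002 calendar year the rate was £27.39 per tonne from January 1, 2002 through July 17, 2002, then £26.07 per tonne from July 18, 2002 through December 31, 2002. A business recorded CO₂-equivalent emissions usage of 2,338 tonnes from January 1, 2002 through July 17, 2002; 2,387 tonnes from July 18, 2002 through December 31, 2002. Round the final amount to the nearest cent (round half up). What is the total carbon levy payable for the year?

£126266.91

January 1 – July 17, 2002: 2,338 tonnes at £27.39/tonne → £64037.82
July 18 – December 31, 2002: 2,387 tonnes at £26.07/tonne → £62229.09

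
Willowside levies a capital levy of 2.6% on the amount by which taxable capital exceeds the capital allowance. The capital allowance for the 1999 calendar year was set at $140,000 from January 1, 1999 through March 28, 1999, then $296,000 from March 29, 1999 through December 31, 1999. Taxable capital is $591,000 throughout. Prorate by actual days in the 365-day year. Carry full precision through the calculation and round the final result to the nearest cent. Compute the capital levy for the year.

January 1 – March 28, 1999: 87 days, exemption $140,000 → ($591,000 − $140,000) × 2.6% × 87/365 = $2,794.9644
March 29 – December 31, 1999: 278 days, exemption $296,000 → ($591,000 − $296,000) × 2.6% × 278/365 = $5,841.8082
Total = $8,636.7726

$8,636.77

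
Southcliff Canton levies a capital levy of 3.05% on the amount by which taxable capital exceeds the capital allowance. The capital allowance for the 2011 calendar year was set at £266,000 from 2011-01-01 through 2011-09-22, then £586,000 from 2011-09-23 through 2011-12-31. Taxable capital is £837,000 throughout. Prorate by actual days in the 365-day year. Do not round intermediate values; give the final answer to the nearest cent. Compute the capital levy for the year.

£14,741.53

2011-01-01 to 2011-09-22: 265 days, exemption £266,000 → (£837,000 − £266,000) × 3.05% × 265/365 = £12,644.1301
2011-09-23 to 2011-12-31: 100 days, exemption £586,000 → (£837,000 − £586,000) × 3.05% × 100/365 = £2,097.3973
Total = £14,741.5274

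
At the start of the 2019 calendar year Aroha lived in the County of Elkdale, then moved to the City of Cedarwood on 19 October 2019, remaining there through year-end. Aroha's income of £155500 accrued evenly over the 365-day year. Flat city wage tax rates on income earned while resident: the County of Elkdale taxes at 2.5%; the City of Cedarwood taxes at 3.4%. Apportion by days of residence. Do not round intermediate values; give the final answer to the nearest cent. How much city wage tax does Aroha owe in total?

The County of Elkdale, 1 January – 18 October 2019: 291 days → £155500 × 2.5% × 291/365 = £3099.3493
The City of Cedarwood, 19 October – 31 December 2019: 74 days → £155500 × 3.4% × 74/365 = £1071.8849
Total = £4171.2342

£4171.23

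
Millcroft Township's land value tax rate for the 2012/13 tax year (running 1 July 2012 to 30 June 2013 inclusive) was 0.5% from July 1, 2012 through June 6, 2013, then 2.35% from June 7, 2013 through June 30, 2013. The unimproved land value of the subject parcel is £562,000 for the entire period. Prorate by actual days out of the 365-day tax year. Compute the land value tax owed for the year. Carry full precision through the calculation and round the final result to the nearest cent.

£3,493.64

July 1, 2012 – June 6, 2013: 341 days at 0.5% → £562,000 × 0.5% × 341/365 = £2,625.2329
June 7 – June 30, 2013: 24 days at 2.35% → £562,000 × 2.35% × 24/365 = £868.4055
Total = £3,493.6384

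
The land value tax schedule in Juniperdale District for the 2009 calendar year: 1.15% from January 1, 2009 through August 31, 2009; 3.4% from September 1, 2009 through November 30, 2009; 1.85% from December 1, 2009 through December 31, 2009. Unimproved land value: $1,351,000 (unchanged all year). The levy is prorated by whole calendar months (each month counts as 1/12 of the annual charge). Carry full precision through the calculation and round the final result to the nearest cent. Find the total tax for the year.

$23,923.96

January 1 – August 31, 2009: 8 months at 1.15% → $1,351,000 × 1.15% × 8/12 = $10,357.6667
September 1 – November 30, 2009: 3 months at 3.4% → $1,351,000 × 3.4% × 3/12 = $11,483.5000
December 1 – December 31, 2009: 1 month at 1.85% → $1,351,000 × 1.85% × 1/12 = $2,082.7917
Total = $23,923.9583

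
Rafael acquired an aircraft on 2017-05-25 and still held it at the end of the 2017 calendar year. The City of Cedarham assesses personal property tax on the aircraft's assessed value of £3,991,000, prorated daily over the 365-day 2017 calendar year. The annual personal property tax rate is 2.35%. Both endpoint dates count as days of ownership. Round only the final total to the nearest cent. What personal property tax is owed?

Days held (2017-05-25 to 2017-12-31): 221 out of 365
Tax = £3,991,000 × 2.35% × 221/365 = £56,787.0096

£56,787.01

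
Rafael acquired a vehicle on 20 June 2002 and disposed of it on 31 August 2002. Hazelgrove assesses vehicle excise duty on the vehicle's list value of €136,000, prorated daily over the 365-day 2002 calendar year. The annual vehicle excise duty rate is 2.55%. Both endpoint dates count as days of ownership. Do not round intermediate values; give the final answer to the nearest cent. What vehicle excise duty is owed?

Days held (20 June – 31 August 2002): 73 out of 365
Tax = €136,000 × 2.55% × 73/365 = €693.6000

€693.60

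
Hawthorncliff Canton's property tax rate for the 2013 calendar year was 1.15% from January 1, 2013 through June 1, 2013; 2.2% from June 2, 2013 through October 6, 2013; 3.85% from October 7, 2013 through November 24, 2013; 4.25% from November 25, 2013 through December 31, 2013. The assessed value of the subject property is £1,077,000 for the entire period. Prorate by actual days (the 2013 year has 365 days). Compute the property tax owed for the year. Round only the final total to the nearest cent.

£23,608.43

January 1 – June 1, 2013: 152 days at 1.15% → £1,077,000 × 1.15% × 152/365 = £5,157.7973
June 2 – October 6, 2013: 127 days at 2.2% → £1,077,000 × 2.2% × 127/365 = £8,244.2137
October 7 – November 24, 2013: 49 days at 3.85% → £1,077,000 × 3.85% × 49/365 = £5,566.4671
November 25 – December 31, 2013: 37 days at 4.25% → £1,077,000 × 4.25% × 37/365 = £4,639.9521
Total = £23,608.4301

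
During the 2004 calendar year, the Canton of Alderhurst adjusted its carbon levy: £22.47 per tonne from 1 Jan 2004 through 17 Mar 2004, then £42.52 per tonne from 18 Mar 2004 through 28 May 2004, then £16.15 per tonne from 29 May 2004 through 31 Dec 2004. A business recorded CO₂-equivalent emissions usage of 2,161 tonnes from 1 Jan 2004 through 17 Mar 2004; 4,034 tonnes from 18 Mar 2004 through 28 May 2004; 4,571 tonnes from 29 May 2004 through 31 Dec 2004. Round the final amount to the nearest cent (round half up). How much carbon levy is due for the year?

1 Jan – 17 Mar 2004: 2,161 tonnes at £22.47/tonne → £48,557.67
18 Mar – 28 May 2004: 4,034 tonnes at £42.52/tonne → £171,525.68
29 May – 31 Dec 2004: 4,571 tonnes at £16.15/tonne → £73,821.65

£293,905.00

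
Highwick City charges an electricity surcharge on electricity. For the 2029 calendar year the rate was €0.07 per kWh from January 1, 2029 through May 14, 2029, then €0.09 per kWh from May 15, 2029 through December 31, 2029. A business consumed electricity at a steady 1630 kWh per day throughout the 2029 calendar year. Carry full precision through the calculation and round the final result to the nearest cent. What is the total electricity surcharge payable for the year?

January 1 – May 14, 2029: 134 days × 1630 kWh/day = 218,420 kWh at €0.07/kWh → €15,289.40
May 15 – December 31, 2029: 231 days × 1630 kWh/day = 376,530 kWh at €0.09/kWh → €33,887.70

€49,177.10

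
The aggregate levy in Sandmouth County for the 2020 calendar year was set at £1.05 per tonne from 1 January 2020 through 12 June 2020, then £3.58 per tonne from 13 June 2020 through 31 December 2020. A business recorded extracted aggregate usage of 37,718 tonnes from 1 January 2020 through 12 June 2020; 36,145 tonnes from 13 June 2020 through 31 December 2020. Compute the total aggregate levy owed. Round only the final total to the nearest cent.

£169003.00

1 January – 12 June 2020: 37,718 tonnes at £1.05/tonne → £39603.90
13 June – 31 December 2020: 36,145 tonnes at £3.58/tonne → £129399.10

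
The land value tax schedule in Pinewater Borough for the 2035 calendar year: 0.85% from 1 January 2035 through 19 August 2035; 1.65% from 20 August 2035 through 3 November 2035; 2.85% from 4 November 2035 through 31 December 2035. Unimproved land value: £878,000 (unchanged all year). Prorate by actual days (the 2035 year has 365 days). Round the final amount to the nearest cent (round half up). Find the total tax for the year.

£11,715.89

1 January – 19 August 2035: 231 days at 0.85% → £878,000 × 0.85% × 231/365 = £4,723.1589
20 August – 3 November 2035: 76 days at 1.65% → £878,000 × 1.65% × 76/365 = £3,016.4712
4 November – 31 December 2035: 58 days at 2.85% → £878,000 × 2.85% × 58/365 = £3,976.2575
Total = £11,715.8877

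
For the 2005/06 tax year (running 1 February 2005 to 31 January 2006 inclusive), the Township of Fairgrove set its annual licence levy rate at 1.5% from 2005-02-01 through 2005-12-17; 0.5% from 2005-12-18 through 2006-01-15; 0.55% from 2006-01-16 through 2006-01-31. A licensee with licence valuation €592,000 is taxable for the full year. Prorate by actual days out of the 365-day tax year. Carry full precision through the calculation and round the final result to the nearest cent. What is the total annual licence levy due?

2005-02-01 to 2005-12-17: 320 days at 1.5% → €592,000 × 1.5% × 320/365 = €7,785.2055
2005-12-18 to 2006-01-15: 29 days at 0.5% → €592,000 × 0.5% × 29/365 = €235.1781
2006-01-16 to 2006-01-31: 16 days at 0.55% → €592,000 × 0.55% × 16/365 = €142.7288
Total = €8,163.1123

€8,163.11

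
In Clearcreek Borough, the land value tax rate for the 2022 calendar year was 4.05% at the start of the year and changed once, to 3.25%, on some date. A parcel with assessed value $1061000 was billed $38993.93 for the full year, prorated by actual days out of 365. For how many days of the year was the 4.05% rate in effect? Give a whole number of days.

194 days

Let d = days at the first rate; then 365 − d days at the second rate.
$1061000 × [4.05%·d + 3.25%·(365−d)] / 365 = $38993.93
Solving gives d = 194, so the new rate took effect on 14 Jul 2022.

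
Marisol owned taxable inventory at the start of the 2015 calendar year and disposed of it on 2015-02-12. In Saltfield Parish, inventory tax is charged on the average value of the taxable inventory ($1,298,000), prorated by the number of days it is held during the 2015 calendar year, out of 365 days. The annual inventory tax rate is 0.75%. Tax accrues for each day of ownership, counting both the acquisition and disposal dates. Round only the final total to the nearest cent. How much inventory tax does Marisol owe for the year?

Days held (2015-01-01 to 2015-02-12): 43 out of 365
Tax = $1,298,000 × 0.75% × 43/365 = $1,146.8630

$1,146.86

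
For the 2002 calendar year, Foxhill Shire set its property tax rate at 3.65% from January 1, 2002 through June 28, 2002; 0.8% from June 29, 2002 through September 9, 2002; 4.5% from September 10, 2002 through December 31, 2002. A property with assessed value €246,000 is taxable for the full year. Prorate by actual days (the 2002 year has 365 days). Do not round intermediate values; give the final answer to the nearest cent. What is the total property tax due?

January 1 – June 28, 2002: 179 days at 3.65% → €246,000 × 3.65% × 179/365 = €4,403.4000
June 29 – September 9, 2002: 73 days at 0.8% → €246,000 × 0.8% × 73/365 = €393.6000
September 10 – December 31, 2002: 113 days at 4.5% → €246,000 × 4.5% × 113/365 = €3,427.1507
Total = €8,224.1507

€8,224.15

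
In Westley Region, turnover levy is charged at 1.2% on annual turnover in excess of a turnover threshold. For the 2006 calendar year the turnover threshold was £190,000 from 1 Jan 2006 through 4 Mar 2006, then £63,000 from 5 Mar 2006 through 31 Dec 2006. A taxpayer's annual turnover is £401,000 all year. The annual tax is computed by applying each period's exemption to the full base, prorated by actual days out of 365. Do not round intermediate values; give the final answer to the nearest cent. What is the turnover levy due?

1 Jan – 4 Mar 2006: 63 days, exemption £190,000 → (£401,000 − £190,000) × 1.2% × 63/365 = £437.0301
5 Mar – 31 Dec 2006: 302 days, exemption £63,000 → (£401,000 − £63,000) × 1.2% × 302/365 = £3,355.9233
Total = £3,792.9534

£3,792.95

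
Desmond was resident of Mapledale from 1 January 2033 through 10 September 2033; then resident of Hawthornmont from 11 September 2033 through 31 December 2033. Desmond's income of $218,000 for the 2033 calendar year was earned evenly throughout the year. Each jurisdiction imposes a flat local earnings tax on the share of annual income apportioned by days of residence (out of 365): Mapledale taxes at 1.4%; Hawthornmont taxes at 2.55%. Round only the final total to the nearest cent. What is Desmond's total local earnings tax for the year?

$3,821.27

Mapledale, 1 January – 10 September 2033: 253 days → $218,000 × 1.4% × 253/365 = $2,115.4959
Hawthornmont, 11 September – 31 December 2033: 112 days → $218,000 × 2.55% × 112/365 = $1,705.7753
Total = $3,821.2712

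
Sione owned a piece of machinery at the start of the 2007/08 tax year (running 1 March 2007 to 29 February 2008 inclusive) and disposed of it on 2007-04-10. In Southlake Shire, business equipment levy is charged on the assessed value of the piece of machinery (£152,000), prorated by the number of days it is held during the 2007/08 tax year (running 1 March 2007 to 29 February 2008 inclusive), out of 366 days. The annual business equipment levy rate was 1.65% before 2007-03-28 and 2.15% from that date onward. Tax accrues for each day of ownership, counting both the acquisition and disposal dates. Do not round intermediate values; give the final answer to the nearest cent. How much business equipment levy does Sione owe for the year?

2007-03-01 to 2007-03-27: 27 days at 1.65% → £152,000 × 1.65% × 27/366 = £185.0164
2007-03-28 to 2007-04-10: 14 days at 2.15% → £152,000 × 2.15% × 14/366 = £125.0055
Total = £310.0219

£310.02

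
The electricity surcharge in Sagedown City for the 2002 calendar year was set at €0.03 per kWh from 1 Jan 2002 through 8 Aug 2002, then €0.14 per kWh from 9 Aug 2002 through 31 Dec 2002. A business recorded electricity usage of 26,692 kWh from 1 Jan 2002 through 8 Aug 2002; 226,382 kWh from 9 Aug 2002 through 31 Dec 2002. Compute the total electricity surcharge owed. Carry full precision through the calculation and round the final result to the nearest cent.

€32,494.24

1 Jan – 8 Aug 2002: 26,692 kWh at €0.03/kWh → €800.76
9 Aug – 31 Dec 2002: 226,382 kWh at €0.14/kWh → €31,693.48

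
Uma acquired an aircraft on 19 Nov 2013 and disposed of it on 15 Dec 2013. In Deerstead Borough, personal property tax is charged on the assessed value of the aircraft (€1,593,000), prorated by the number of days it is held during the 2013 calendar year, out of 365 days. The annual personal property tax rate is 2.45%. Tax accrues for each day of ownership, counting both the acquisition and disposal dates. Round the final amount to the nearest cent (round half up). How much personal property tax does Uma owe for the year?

€2,887.04

Days held (19 Nov – 15 Dec 2013): 27 out of 365
Tax = €1,593,000 × 2.45% × 27/365 = €2,887.0397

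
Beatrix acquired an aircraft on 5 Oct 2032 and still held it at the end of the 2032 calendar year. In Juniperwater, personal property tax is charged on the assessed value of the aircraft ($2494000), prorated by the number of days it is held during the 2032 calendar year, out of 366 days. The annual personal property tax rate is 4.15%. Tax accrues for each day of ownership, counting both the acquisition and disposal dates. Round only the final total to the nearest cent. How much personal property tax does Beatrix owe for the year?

$24885.49

Days held (5 Oct – 31 Dec 2032): 88 out of 366
Tax = $2494000 × 4.15% × 88/366 = $24885.4863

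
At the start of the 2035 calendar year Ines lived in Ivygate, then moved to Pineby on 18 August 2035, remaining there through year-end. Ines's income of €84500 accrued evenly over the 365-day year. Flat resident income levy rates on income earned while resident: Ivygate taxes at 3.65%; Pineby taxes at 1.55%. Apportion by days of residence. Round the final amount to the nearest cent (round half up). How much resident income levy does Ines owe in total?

€2423.07

Ivygate, 1 January – 17 August 2035: 229 days → €84500 × 3.65% × 229/365 = €1935.0500
Pineby, 18 August – 31 December 2035: 136 days → €84500 × 1.55% × 136/365 = €488.0164
Total = €2423.0664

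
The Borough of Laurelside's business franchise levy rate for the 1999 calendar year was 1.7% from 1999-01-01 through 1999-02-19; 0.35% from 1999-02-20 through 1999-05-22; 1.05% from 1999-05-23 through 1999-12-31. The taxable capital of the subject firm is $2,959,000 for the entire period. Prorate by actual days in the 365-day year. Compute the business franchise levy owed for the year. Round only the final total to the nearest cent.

1999-01-01 to 1999-02-19: 50 days at 1.7% → $2,959,000 × 1.7% × 50/365 = $6,890.8219
1999-02-20 to 1999-05-22: 92 days at 0.35% → $2,959,000 × 0.35% × 92/365 = $2,610.4055
1999-05-23 to 1999-12-31: 223 days at 1.05% → $2,959,000 × 1.05% × 223/365 = $18,982.1877
Total = $28,483.4151

$28,483.42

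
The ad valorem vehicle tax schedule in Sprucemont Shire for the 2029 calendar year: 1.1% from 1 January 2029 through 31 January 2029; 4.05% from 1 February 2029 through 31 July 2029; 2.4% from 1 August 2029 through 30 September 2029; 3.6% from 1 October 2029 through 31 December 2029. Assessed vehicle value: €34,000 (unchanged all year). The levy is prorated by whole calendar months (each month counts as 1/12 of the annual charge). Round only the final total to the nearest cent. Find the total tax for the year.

1 January – 31 January 2029: 1 month at 1.1% → €34,000 × 1.1% × 1/12 = €31.1667
1 February – 31 July 2029: 6 months at 4.05% → €34,000 × 4.05% × 6/12 = €688.5000
1 August – 30 September 2029: 2 months at 2.4% → €34,000 × 2.4% × 2/12 = €136.0000
1 October – 31 December 2029: 3 months at 3.6% → €34,000 × 3.6% × 3/12 = €306.0000
Total = €1,161.6667

€1,161.67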